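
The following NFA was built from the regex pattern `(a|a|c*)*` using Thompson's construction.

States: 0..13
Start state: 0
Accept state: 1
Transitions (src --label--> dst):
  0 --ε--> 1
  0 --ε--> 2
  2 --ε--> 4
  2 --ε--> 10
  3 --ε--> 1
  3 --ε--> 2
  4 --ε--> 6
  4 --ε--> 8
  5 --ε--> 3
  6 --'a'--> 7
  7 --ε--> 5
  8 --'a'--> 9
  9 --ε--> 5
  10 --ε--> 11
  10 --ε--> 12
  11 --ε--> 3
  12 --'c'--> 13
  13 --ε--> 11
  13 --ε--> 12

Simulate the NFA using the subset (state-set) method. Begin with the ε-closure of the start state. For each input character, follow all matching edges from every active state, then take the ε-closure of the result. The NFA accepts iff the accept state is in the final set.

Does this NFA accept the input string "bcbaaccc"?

Answer: REJECT

Steps:
S₀ = ε-closure({0}) = {0,1,2,3,4,6,8,10,11,12}
'b' @ 1: {}  — dead — no transitions
rest 'cbaaccc' ignored (set empty)
after full input: {}  (accept=1 not in)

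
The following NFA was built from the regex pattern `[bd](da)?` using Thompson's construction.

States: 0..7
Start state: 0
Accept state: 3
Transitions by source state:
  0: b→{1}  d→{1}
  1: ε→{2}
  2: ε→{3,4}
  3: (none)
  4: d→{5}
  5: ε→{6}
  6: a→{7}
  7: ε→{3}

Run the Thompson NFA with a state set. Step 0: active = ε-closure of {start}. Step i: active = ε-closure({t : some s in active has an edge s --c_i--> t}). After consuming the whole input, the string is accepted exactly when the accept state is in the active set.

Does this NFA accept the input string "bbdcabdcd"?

start: ε-closure({0}) = {0}
'b' @ 1: {1,2,3,4}  (accept∈set)
'b' @ 2: {}  — no active states
rest 'dcabdcd' ignored (set empty)
after full input: {}  (accept=3 not in)

Answer: REJECT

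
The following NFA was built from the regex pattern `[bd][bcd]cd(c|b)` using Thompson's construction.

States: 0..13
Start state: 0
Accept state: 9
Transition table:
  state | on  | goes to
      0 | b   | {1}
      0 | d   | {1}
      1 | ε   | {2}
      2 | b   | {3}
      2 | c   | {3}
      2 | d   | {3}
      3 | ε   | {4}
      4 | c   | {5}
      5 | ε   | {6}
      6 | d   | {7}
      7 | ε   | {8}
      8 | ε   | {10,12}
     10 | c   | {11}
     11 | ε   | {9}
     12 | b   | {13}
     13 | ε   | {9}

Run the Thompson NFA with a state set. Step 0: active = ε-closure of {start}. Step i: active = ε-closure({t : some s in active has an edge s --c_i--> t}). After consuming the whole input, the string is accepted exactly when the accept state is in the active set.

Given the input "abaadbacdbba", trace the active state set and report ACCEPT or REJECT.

Answer: REJECT

Steps:
start: ε-closure({0}) = {0}
'a' @ 1: {}  — no active states
rest 'baadbacdbba' ignored (set empty)
final: {}; accept 9 not in set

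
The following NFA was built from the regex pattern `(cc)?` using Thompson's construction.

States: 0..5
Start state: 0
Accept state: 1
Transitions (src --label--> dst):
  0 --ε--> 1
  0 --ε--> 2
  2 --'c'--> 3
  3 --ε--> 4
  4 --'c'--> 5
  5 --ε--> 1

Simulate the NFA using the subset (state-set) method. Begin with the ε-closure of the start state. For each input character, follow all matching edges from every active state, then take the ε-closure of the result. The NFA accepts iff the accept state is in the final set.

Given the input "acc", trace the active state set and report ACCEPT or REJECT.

start: ε-closure({0}) = {0,1,2}
'a' @ 1: {}  — no active states
rest 'cc' ignored (set empty)
end set {} — state 1 not in

Answer: REJECT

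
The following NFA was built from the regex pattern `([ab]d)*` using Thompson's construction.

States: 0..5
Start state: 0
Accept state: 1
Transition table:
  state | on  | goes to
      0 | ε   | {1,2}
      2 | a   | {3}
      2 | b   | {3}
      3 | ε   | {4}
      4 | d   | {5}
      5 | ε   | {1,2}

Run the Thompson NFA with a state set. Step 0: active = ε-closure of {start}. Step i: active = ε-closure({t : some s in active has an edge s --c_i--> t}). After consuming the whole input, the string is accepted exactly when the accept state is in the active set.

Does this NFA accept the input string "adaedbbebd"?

Answer: REJECT

Steps:
initial (ε-close {0}): {0,1,2}
'a' @ 1: {3,4}
'd' @ 2: {1,2,5}  (accept∈set)
'a' @ 3: {3,4}
'e' @ 4: {}  — state set empty
rest 'dbbebd' ignored (set empty)
end set {} — state 1 not in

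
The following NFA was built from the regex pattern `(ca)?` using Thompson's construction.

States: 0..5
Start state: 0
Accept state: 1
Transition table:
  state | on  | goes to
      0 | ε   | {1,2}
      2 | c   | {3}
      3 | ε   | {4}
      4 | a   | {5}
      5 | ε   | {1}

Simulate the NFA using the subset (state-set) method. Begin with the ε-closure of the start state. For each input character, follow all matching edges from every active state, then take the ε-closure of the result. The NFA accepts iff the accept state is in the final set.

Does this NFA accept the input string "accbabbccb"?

Answer: REJECT

Trace:
start: ε-closure({0}) = {0,1,2}
'a' @ 1: {}  — no active states
rest 'ccbabbccb' ignored (set empty)
end set {} — state 1 not in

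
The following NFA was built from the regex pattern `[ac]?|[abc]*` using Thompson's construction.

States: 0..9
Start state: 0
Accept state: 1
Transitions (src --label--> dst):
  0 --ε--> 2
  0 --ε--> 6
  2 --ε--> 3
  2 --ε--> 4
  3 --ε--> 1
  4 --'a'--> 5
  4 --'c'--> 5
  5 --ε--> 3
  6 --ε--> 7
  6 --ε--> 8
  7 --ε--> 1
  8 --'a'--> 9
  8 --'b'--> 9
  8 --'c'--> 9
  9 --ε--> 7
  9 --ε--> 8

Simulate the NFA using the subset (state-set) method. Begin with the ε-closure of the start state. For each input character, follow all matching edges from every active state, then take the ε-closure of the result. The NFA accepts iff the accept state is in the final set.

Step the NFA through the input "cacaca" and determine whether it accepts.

start: ε-closure({0}) = {0,1,2,3,4,6,7,8}
'c' @ 1: {1,3,5,7,8,9}  (accept∈set)
'a' @ 2: {1,7,8,9}  (accept∈set)
'c' @ 3: {1,7,8,9}  (accept∈set)
'a' @ 4: {1,7,8,9}  (accept∈set)
'c' @ 5: {1,7,8,9}  (accept∈set)
'a' @ 6: {1,7,8,9}  (accept∈set)
end set {1,7,8,9} — state 1 in

Answer: ACCEPT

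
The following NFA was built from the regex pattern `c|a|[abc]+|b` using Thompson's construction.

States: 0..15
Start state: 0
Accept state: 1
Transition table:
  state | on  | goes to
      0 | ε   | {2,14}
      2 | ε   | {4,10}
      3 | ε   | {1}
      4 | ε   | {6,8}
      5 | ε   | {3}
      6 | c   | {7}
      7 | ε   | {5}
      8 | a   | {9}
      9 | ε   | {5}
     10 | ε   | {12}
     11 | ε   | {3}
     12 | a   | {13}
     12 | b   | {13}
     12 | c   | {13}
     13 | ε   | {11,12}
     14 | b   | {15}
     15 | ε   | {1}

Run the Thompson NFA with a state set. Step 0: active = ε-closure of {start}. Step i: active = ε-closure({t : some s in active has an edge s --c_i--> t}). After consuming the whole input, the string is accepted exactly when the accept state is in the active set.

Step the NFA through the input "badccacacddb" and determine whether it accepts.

start: ε-closure({0}) = {0,2,4,6,8,10,12,14}
'b' @ 1: {1,3,11,12,13,15}  [accepting]
'a' @ 2: {1,3,11,12,13}  [accepting]
'd' @ 3: {}  — dead — no transitions
rest 'ccacacddb' ignored (set empty)
final: {}; accept 1 not in set

Answer: REJECT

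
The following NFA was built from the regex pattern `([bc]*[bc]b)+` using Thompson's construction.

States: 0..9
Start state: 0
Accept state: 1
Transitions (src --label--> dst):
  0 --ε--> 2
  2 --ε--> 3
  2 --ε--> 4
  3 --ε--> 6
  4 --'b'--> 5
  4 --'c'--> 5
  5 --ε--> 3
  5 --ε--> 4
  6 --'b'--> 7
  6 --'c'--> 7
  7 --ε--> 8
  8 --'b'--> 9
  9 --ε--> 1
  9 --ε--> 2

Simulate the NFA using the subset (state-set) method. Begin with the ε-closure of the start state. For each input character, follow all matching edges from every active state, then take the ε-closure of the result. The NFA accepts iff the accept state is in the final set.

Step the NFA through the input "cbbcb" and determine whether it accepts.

Answer: ACCEPT

Steps:
initial (ε-close {0}): {0,2,3,4,6}
'c' @ 1: {3,4,5,6,7,8}
'b' @ 2: {1,2,3,4,5,6,7,8,9}  [accepting]
'b' @ 3: {1,2,3,4,5,6,7,8,9}  [accepting]
'c' @ 4: {3,4,5,6,7,8}
'b' @ 5: {1,2,3,4,5,6,7,8,9}  [accepting]
end set {1,2,3,4,5,6,7,8,9} — state 1 in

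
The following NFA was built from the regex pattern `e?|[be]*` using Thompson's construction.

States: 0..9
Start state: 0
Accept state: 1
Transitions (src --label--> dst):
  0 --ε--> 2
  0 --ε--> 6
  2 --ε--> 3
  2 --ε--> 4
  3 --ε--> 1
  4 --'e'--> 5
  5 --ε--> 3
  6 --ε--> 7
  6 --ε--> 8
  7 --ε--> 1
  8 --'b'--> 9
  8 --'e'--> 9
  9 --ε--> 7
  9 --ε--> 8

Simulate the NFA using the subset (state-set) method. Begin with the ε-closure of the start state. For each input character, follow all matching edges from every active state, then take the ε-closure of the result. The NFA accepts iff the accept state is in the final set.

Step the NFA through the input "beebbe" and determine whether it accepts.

start: ε-closure({0}) = {0,1,2,3,4,6,7,8}
'b' @ 1: {1,7,8,9}  ✓accept
'e' @ 2: {1,7,8,9}  ✓accept
'e' @ 3: {1,7,8,9}  ✓accept
'b' @ 4: {1,7,8,9}  ✓accept
'b' @ 5: {1,7,8,9}  ✓accept
'e' @ 6: {1,7,8,9}  ✓accept
end set {1,7,8,9} — state 1 in

Answer: ACCEPT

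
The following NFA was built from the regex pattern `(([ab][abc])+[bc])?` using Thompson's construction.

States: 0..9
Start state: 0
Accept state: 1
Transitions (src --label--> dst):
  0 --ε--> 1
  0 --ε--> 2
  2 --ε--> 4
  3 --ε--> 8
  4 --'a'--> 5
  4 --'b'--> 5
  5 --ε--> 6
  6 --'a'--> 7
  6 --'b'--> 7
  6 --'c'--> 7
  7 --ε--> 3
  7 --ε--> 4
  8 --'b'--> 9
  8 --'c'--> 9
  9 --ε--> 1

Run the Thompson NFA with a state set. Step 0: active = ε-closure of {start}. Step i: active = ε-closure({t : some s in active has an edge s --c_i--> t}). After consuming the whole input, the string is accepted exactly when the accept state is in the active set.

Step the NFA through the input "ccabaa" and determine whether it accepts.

initial (ε-close {0}): {0,1,2,4}
'c' @ 1: {}  — dead — no transitions
rest 'cabaa' ignored (set empty)
end set {} — state 1 not in

Answer: REJECT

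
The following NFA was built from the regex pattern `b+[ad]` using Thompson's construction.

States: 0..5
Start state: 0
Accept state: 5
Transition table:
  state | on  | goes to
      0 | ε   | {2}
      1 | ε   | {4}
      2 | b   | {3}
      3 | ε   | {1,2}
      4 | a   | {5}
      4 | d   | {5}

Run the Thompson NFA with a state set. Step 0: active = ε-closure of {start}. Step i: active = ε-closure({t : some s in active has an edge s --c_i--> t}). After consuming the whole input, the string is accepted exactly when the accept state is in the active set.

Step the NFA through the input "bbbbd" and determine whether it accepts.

start: ε-closure({0}) = {0,2}
'b' @ 1: {1,2,3,4}
'b' @ 2: {1,2,3,4}
'b' @ 3: {1,2,3,4}
'b' @ 4: {1,2,3,4}
'd' @ 5: {5}  (accept∈set)
end set {5} — state 5 in

Answer: ACCEPT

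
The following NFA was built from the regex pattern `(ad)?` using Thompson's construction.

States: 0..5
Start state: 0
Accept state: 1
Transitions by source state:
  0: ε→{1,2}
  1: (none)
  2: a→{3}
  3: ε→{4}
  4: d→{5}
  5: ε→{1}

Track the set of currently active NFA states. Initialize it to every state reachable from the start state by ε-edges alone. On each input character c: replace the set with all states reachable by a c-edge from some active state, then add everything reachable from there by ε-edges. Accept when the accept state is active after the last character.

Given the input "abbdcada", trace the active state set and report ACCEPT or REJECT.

S₀ = ε-closure({0}) = {0,1,2}
'a' @ 1: {3,4}
'b' @ 2: {}  — state set empty
rest 'bdcada' ignored (set empty)
final: {}; accept 1 not in set

Answer: REJECT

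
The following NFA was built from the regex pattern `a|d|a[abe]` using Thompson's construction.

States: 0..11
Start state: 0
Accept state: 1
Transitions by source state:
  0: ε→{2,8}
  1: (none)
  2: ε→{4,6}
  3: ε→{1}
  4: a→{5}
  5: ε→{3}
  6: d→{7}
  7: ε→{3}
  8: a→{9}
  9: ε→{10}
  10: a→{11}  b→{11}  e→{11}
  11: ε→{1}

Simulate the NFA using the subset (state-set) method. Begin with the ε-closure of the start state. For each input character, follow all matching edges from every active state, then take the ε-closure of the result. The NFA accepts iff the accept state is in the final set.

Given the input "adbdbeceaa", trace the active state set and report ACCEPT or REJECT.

start: ε-closure({0}) = {0,2,4,6,8}
'a' @ 1: {1,3,5,9,10}  ✓accept
'd' @ 2: {}  — dead — no transitions
rest 'bdbeceaa' ignored (set empty)
after full input: {}  (accept=1 not in)

Answer: REJECT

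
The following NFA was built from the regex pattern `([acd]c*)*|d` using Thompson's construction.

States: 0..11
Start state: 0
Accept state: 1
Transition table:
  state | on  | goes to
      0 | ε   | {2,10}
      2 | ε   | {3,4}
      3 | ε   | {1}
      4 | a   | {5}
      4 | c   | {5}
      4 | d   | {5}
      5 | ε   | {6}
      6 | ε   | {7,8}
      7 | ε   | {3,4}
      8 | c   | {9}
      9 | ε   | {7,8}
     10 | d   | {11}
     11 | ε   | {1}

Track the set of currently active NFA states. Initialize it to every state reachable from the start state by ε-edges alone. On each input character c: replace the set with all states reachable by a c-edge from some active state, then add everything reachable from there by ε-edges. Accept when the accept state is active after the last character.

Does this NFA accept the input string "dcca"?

initial (ε-close {0}): {0,1,2,3,4,10}
'd' @ 1: {1,3,4,5,6,7,8,11}  ✓accept
'c' @ 2: {1,3,4,5,6,7,8,9}  ✓accept
'c' @ 3: {1,3,4,5,6,7,8,9}  ✓accept
'a' @ 4: {1,3,4,5,6,7,8}  ✓accept
after full input: {1,3,4,5,6,7,8}  (accept=1 in)

Answer: ACCEPT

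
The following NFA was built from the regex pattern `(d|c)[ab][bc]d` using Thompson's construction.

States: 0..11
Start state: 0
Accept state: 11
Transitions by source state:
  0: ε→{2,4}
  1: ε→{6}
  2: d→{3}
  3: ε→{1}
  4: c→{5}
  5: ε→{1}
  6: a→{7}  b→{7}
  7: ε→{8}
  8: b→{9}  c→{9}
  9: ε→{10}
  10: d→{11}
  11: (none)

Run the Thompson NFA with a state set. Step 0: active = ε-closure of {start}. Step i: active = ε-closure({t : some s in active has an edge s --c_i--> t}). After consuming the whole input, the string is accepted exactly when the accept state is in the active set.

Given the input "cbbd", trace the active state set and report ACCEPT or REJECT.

S₀ = ε-closure({0}) = {0,2,4}
'c' @ 1: {1,5,6}
'b' @ 2: {7,8}
'b' @ 3: {9,10}
'd' @ 4: {11}  [accepting]
end set {11} — state 11 in

Answer: ACCEPT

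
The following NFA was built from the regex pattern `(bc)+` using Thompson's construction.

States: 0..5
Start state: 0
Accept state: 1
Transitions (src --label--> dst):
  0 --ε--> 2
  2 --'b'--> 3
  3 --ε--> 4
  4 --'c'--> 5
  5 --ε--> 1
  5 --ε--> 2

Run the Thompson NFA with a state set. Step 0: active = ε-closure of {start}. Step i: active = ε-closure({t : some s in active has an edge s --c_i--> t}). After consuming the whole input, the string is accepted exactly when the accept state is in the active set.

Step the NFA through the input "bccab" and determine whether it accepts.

S₀ = ε-closure({0}) = {0,2}
'b' @ 1: {3,4}
'c' @ 2: {1,2,5}  ✓accept
'c' @ 3: {}  — no active states
rest 'ab' ignored (set empty)
end set {} — state 1 not in

Answer: REJECT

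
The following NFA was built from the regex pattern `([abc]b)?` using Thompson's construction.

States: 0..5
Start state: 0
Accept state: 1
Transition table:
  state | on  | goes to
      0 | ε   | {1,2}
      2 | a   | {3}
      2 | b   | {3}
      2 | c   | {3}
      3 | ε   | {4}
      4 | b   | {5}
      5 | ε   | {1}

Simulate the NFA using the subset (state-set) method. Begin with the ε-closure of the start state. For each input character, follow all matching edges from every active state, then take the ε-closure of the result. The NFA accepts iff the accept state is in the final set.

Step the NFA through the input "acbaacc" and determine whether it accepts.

Answer: REJECT

Trace:
initial (ε-close {0}): {0,1,2}
'a' @ 1: {3,4}
'c' @ 2: {}  — dead — no transitions
rest 'baacc' ignored (set empty)
after full input: {}  (accept=1 not in)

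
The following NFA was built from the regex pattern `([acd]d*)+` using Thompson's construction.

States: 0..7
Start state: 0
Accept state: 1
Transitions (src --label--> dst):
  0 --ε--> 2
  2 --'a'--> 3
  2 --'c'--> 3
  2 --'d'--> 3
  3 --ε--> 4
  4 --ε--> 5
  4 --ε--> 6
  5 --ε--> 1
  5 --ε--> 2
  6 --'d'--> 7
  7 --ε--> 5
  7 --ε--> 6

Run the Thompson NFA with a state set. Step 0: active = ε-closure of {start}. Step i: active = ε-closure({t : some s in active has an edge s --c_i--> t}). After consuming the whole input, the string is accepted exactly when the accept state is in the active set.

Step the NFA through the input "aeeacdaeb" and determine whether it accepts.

initial (ε-close {0}): {0,2}
'a' @ 1: {1,2,3,4,5,6}  (accept∈set)
'e' @ 2: {}  — no active states
rest 'eacdaeb' ignored (set empty)
after full input: {}  (accept=1 not in)

Answer: REJECT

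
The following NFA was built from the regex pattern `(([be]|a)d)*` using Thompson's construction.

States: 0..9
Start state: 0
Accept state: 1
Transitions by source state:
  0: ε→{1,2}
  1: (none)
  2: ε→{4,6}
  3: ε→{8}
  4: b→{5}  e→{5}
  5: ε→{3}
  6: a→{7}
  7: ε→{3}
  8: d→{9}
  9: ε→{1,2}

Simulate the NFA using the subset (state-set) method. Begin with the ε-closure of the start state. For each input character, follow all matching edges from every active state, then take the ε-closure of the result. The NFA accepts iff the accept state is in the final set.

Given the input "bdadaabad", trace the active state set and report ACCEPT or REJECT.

start: ε-closure({0}) = {0,1,2,4,6}
'b' @ 1: {3,5,8}
'd' @ 2: {1,2,4,6,9}  [accepting]
'a' @ 3: {3,7,8}
'd' @ 4: {1,2,4,6,9}  [accepting]
'a' @ 5: {3,7,8}
'a' @ 6: {}  — no active states
rest 'bad' ignored (set empty)
end set {} — state 1 not in

Answer: REJECT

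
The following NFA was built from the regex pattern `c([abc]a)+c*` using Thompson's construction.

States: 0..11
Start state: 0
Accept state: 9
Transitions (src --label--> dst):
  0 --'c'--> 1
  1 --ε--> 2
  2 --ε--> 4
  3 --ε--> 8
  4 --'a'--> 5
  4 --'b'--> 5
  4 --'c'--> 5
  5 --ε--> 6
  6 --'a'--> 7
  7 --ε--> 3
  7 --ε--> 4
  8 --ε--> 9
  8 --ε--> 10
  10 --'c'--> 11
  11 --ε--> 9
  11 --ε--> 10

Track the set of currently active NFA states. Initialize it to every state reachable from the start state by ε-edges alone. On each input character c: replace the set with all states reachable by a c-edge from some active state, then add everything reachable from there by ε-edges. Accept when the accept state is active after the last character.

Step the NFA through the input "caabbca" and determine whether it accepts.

initial (ε-close {0}): {0}
'c' @ 1: {1,2,4}
'a' @ 2: {5,6}
'a' @ 3: {3,4,7,8,9,10}  [accepting]
'b' @ 4: {5,6}
'b' @ 5: {}  — no active states
rest 'ca' ignored (set empty)
final: {}; accept 9 not in set

Answer: REJECT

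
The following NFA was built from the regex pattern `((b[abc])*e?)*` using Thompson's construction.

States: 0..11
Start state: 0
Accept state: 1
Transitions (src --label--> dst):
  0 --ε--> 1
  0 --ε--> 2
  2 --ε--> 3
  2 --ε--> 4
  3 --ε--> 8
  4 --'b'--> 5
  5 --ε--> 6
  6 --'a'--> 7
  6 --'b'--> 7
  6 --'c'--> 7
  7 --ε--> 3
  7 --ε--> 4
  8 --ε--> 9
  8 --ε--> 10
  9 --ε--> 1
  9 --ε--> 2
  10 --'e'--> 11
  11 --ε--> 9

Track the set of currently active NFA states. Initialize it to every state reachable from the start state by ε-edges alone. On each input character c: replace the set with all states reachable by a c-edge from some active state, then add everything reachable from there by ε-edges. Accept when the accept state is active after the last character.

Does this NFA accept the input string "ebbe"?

start: ε-closure({0}) = {0,1,2,3,4,8,9,10}
'e' @ 1: {1,2,3,4,8,9,10,11}  [accepting]
'b' @ 2: {5,6}
'b' @ 3: {1,2,3,4,7,8,9,10}  [accepting]
'e' @ 4: {1,2,3,4,8,9,10,11}  [accepting]
end set {1,2,3,4,8,9,10,11} — state 1 in

Answer: ACCEPT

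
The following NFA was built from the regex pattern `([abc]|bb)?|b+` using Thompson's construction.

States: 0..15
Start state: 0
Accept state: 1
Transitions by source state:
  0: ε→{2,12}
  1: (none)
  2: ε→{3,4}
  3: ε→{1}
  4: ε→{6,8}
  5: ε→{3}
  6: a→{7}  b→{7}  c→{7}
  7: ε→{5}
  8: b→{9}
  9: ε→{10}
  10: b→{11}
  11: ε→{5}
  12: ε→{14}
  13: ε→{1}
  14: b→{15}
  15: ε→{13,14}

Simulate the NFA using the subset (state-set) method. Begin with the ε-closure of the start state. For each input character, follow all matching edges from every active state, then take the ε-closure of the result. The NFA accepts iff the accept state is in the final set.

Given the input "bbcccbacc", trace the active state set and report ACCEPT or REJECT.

initial (ε-close {0}): {0,1,2,3,4,6,8,12,14}
'b' @ 1: {1,3,5,7,9,10,13,14,15}  ✓accept
'b' @ 2: {1,3,5,11,13,14,15}  ✓accept
'c' @ 3: {}  — no active states
rest 'ccbacc' ignored (set empty)
end set {} — state 1 not in

Answer: REJECT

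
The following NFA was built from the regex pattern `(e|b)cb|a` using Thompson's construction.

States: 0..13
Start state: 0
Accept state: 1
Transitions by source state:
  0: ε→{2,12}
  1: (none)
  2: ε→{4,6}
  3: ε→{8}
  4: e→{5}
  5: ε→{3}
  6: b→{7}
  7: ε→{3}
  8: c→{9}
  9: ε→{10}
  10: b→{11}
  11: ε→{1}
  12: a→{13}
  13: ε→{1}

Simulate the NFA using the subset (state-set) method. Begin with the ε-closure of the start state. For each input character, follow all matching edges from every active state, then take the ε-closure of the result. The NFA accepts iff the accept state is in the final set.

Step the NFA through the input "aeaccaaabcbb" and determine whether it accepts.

Answer: REJECT

Derivation:
S₀ = ε-closure({0}) = {0,2,4,6,12}
'a' @ 1: {1,13}  (accept∈set)
'e' @ 2: {}  — state set empty
rest 'accaaabcbb' ignored (set empty)
after full input: {}  (accept=1 not in)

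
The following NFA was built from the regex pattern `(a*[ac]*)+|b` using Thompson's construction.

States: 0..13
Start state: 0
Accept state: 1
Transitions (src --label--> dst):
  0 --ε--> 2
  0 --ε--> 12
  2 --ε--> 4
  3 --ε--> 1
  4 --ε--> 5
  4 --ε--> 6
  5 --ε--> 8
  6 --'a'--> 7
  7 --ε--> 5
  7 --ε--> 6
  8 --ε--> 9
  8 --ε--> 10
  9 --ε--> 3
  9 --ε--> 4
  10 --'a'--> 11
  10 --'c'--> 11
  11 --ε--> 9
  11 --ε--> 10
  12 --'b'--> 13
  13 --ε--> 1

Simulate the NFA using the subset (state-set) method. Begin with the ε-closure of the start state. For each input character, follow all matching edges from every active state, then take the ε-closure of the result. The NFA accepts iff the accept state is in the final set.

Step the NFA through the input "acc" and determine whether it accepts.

S₀ = ε-closure({0}) = {0,1,2,3,4,5,6,8,9,10,12}
'a' @ 1: {1,3,4,5,6,7,8,9,10,11}  (accept∈set)
'c' @ 2: {1,3,4,5,6,8,9,10,11}  (accept∈set)
'c' @ 3: {1,3,4,5,6,8,9,10,11}  (accept∈set)
after full input: {1,3,4,5,6,8,9,10,11}  (accept=1 in)

Answer: ACCEPT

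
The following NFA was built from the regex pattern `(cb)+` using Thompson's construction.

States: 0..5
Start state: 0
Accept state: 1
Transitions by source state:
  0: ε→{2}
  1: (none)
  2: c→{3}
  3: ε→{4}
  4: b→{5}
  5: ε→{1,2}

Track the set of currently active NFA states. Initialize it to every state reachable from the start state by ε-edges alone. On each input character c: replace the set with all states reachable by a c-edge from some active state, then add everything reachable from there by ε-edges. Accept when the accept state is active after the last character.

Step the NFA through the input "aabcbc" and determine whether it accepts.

Answer: REJECT

Steps:
start: ε-closure({0}) = {0,2}
'a' @ 1: {}  — state set empty
rest 'abcbc' ignored (set empty)
after full input: {}  (accept=1 not in)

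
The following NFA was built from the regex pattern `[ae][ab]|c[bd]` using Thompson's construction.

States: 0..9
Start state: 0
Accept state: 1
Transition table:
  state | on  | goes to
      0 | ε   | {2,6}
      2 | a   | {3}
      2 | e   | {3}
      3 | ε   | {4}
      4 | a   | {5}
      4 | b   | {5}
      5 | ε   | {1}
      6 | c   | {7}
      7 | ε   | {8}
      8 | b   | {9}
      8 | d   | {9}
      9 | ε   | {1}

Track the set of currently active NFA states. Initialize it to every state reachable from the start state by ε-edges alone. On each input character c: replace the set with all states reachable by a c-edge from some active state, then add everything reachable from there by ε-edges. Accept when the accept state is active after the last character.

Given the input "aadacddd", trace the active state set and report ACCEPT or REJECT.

Answer: REJECT

Derivation:
start: ε-closure({0}) = {0,2,6}
'a' @ 1: {3,4}
'a' @ 2: {1,5}  (accept∈set)
'd' @ 3: {}  — no active states
rest 'acddd' ignored (set empty)
final: {}; accept 1 not in set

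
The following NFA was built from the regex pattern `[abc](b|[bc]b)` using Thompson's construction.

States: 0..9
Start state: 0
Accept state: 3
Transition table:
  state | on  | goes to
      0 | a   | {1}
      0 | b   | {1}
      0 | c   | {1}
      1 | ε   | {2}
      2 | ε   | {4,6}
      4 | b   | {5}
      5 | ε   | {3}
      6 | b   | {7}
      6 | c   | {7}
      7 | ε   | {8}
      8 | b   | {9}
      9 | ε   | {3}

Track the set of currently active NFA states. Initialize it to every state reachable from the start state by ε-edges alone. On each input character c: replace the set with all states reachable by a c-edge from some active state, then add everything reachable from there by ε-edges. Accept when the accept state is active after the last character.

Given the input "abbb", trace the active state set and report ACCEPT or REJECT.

Answer: REJECT

Derivation:
initial (ε-close {0}): {0}
'a' @ 1: {1,2,4,6}
'b' @ 2: {3,5,7,8}  [accepting]
'b' @ 3: {3,9}  [accepting]
'b' @ 4: {}  — state set empty
end set {} — state 3 not in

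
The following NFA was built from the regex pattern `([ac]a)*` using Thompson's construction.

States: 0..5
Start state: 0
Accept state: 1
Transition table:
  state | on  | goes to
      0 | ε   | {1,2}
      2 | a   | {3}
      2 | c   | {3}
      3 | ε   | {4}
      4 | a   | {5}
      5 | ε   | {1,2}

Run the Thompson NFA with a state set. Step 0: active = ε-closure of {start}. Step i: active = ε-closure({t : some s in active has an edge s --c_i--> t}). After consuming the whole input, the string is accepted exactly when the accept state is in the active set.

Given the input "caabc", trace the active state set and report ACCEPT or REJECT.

Answer: REJECT

Steps:
start: ε-closure({0}) = {0,1,2}
'c' @ 1: {3,4}
'a' @ 2: {1,2,5}  ✓accept
'a' @ 3: {3,4}
'b' @ 4: {}  — no active states
rest 'c' ignored (set empty)
final: {}; accept 1 not in set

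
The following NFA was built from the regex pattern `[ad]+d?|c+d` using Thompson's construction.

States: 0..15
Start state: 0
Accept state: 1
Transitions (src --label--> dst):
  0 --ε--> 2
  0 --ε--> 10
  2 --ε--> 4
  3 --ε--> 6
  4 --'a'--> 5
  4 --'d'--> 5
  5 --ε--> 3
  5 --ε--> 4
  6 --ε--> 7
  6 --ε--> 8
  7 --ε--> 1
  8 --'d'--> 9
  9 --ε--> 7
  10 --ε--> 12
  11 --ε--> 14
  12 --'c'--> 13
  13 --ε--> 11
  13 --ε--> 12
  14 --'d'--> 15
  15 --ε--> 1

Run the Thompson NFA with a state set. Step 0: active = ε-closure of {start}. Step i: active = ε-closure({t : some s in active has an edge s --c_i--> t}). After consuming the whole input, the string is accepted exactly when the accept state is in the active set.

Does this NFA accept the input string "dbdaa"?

initial (ε-close {0}): {0,2,4,10,12}
'd' @ 1: {1,3,4,5,6,7,8}  (accept∈set)
'b' @ 2: {}  — no active states
rest 'daa' ignored (set empty)
final: {}; accept 1 not in set

Answer: REJECT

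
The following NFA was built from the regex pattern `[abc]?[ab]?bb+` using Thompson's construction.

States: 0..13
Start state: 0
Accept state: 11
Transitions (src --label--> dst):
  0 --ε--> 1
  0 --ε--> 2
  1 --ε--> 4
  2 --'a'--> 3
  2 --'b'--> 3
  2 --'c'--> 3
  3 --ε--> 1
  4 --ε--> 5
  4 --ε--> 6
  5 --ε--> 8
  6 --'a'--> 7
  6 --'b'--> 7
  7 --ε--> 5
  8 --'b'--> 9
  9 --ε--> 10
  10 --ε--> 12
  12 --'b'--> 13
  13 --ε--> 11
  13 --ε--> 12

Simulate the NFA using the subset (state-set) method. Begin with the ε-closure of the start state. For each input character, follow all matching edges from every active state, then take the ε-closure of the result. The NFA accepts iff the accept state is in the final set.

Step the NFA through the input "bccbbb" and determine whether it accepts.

S₀ = ε-closure({0}) = {0,1,2,4,5,6,8}
'b' @ 1: {1,3,4,5,6,7,8,9,10,12}
'c' @ 2: {}  — dead — no transitions
rest 'cbbb' ignored (set empty)
after full input: {}  (accept=11 not in)

Answer: REJECT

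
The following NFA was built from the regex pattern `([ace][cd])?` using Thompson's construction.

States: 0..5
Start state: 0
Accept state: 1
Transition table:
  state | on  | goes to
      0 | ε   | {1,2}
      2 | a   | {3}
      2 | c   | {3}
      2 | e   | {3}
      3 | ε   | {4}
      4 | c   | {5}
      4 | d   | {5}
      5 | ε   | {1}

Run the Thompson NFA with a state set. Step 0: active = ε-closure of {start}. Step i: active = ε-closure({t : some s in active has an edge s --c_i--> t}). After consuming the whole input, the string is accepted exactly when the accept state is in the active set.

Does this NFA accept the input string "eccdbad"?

start: ε-closure({0}) = {0,1,2}
'e' @ 1: {3,4}
'c' @ 2: {1,5}  [accepting]
'c' @ 3: {}  — dead — no transitions
rest 'dbad' ignored (set empty)
end set {} — state 1 not in

Answer: REJECT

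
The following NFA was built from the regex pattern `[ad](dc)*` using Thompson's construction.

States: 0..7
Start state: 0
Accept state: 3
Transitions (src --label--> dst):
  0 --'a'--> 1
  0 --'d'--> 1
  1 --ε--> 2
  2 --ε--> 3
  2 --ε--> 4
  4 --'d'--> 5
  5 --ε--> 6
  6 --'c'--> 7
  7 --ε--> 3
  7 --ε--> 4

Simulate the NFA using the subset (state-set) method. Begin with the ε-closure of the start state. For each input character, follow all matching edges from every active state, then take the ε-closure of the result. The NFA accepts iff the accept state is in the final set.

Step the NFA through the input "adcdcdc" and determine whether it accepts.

Answer: ACCEPT

Derivation:
initial (ε-close {0}): {0}
'a' @ 1: {1,2,3,4}  [accepting]
'd' @ 2: {5,6}
'c' @ 3: {3,4,7}  [accepting]
'd' @ 4: {5,6}
'c' @ 5: {3,4,7}  [accepting]
'd' @ 6: {5,6}
'c' @ 7: {3,4,7}  [accepting]
end set {3,4,7} — state 3 in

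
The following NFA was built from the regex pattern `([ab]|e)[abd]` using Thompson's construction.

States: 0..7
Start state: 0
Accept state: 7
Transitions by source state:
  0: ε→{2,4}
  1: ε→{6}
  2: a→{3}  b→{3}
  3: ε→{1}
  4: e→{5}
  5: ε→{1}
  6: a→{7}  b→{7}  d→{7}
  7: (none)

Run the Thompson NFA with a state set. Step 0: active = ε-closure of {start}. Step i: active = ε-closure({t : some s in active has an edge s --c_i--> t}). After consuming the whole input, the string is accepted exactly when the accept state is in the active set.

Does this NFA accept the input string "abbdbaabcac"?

start: ε-closure({0}) = {0,2,4}
'a' @ 1: {1,3,6}
'b' @ 2: {7}  ✓accept
'b' @ 3: {}  — state set empty
rest 'dbaabcac' ignored (set empty)
final: {}; accept 7 not in set

Answer: REJECT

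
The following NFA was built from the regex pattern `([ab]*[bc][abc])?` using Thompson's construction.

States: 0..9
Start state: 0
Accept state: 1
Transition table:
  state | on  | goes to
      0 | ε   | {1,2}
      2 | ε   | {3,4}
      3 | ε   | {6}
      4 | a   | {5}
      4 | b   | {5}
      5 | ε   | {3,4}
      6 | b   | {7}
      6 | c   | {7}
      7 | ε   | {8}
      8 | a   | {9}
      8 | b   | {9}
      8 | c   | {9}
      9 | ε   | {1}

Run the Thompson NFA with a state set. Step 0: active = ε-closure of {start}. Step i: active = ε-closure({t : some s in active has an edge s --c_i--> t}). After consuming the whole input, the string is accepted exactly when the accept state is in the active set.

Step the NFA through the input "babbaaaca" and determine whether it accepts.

initial (ε-close {0}): {0,1,2,3,4,6}
'b' @ 1: {3,4,5,6,7,8}
'a' @ 2: {1,3,4,5,6,9}  (accept∈set)
'b' @ 3: {3,4,5,6,7,8}
'b' @ 4: {1,3,4,5,6,7,8,9}  (accept∈set)
'a' @ 5: {1,3,4,5,6,9}  (accept∈set)
'a' @ 6: {3,4,5,6}
'a' @ 7: {3,4,5,6}
'c' @ 8: {7,8}
'a' @ 9: {1,9}  (accept∈set)
after full input: {1,9}  (accept=1 in)

Answer: ACCEPT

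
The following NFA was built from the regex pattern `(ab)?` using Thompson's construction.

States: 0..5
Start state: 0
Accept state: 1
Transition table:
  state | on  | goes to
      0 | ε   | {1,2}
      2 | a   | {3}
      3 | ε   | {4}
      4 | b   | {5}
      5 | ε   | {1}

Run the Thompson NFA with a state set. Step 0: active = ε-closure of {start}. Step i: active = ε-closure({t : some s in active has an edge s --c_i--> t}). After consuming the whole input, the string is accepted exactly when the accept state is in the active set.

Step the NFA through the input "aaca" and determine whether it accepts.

Answer: REJECT

Derivation:
initial (ε-close {0}): {0,1,2}
'a' @ 1: {3,4}
'a' @ 2: {}  — no active states
rest 'ca' ignored (set empty)
end set {} — state 1 not in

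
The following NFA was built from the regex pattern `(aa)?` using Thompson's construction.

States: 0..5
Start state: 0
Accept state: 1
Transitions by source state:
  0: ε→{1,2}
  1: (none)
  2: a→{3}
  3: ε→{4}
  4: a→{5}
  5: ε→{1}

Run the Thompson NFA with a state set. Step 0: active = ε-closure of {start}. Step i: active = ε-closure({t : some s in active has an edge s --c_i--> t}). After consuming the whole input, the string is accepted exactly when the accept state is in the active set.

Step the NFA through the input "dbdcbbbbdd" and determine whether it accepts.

S₀ = ε-closure({0}) = {0,1,2}
'd' @ 1: {}  — dead — no transitions
rest 'bdcbbbbdd' ignored (set empty)
after full input: {}  (accept=1 not in)

Answer: REJECT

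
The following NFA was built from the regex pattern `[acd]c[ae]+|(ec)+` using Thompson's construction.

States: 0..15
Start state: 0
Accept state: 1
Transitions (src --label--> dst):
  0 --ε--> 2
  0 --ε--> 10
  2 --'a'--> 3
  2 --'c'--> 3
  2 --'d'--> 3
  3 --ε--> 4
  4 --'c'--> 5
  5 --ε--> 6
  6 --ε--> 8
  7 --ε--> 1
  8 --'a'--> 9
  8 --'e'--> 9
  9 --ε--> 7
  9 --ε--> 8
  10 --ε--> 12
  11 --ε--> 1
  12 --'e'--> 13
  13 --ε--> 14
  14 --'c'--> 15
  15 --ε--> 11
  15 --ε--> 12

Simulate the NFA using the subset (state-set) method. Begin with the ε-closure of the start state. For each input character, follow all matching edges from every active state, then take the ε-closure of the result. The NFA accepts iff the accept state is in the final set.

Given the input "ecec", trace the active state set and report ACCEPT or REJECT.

Answer: ACCEPT

Derivation:
S₀ = ε-closure({0}) = {0,2,10,12}
'e' @ 1: {13,14}
'c' @ 2: {1,11,12,15}  [accepting]
'e' @ 3: {13,14}
'c' @ 4: {1,11,12,15}  [accepting]
end set {1,11,12,15} — state 1 in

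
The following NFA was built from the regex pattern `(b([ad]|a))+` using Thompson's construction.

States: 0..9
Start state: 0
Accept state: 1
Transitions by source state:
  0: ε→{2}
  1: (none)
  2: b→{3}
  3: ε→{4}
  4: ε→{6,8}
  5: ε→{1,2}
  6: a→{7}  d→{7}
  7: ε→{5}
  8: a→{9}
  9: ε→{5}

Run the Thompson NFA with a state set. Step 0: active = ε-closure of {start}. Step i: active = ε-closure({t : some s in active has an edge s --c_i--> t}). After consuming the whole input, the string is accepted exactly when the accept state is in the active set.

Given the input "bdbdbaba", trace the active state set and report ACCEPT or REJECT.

S₀ = ε-closure({0}) = {0,2}
'b' @ 1: {3,4,6,8}
'd' @ 2: {1,2,5,7}  (accept∈set)
'b' @ 3: {3,4,6,8}
'd' @ 4: {1,2,5,7}  (accept∈set)
'b' @ 5: {3,4,6,8}
'a' @ 6: {1,2,5,7,9}  (accept∈set)
'b' @ 7: {3,4,6,8}
'a' @ 8: {1,2,5,7,9}  (accept∈set)
after full input: {1,2,5,7,9}  (accept=1 in)

Answer: ACCEPT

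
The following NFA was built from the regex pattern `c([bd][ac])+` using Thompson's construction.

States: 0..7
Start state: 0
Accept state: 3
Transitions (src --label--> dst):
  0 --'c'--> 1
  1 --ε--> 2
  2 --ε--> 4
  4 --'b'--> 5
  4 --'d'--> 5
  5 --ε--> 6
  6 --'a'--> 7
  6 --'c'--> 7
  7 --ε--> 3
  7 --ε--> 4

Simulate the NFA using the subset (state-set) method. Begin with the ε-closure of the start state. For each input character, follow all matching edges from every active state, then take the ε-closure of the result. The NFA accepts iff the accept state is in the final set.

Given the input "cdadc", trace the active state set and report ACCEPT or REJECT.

initial (ε-close {0}): {0}
'c' @ 1: {1,2,4}
'd' @ 2: {5,6}
'a' @ 3: {3,4,7}  ✓accept
'd' @ 4: {5,6}
'c' @ 5: {3,4,7}  ✓accept
final: {3,4,7}; accept 3 in set

Answer: ACCEPT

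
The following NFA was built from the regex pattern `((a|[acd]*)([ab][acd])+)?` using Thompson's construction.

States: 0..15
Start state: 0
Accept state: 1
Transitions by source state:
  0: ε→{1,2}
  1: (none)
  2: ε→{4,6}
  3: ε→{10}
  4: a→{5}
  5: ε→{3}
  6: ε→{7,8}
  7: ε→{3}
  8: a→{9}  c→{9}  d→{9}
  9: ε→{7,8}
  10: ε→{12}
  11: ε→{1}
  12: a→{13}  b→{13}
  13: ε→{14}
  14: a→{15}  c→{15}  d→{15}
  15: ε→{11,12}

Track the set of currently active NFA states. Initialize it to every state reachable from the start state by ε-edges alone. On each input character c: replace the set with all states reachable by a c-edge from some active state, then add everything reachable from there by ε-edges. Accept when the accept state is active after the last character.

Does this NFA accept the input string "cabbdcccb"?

Answer: REJECT

Trace:
start: ε-closure({0}) = {0,1,2,3,4,6,7,8,10,12}
'c' @ 1: {3,7,8,9,10,12}
'a' @ 2: {3,7,8,9,10,12,13,14}
'b' @ 3: {13,14}
'b' @ 4: {}  — dead — no transitions
rest 'dcccb' ignored (set empty)
final: {}; accept 1 not in set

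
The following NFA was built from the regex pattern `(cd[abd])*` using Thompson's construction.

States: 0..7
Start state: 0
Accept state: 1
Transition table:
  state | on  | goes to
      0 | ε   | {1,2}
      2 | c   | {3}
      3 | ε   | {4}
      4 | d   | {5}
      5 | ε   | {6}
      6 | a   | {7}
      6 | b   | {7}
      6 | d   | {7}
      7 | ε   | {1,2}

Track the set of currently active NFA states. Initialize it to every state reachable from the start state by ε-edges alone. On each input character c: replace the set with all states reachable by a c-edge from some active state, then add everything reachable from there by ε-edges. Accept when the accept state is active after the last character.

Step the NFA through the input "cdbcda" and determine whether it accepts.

S₀ = ε-closure({0}) = {0,1,2}
'c' @ 1: {3,4}
'd' @ 2: {5,6}
'b' @ 3: {1,2,7}  [accepting]
'c' @ 4: {3,4}
'd' @ 5: {5,6}
'a' @ 6: {1,2,7}  [accepting]
after full input: {1,2,7}  (accept=1 in)

Answer: ACCEPT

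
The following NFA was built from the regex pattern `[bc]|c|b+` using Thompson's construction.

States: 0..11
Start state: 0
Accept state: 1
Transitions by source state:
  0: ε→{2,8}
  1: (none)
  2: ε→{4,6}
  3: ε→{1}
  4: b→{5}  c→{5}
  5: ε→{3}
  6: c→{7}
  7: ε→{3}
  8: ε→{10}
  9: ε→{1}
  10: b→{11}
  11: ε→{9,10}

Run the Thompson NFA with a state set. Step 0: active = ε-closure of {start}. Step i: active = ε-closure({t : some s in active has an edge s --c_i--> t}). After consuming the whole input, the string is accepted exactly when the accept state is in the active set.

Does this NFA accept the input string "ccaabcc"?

S₀ = ε-closure({0}) = {0,2,4,6,8,10}
'c' @ 1: {1,3,5,7}  ✓accept
'c' @ 2: {}  — state set empty
rest 'aabcc' ignored (set empty)
final: {}; accept 1 not in set

Answer: REJECT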